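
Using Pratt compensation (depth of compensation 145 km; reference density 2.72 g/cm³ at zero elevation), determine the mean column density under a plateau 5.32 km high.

2.62 g/cm³

Pratt balance: ρ_ref D = ρ (D + h).
ρ = ρ_ref D/(D + h) = 2.72 × 145 km/(145 km + 5.32 km) = 2.62 g/cm³.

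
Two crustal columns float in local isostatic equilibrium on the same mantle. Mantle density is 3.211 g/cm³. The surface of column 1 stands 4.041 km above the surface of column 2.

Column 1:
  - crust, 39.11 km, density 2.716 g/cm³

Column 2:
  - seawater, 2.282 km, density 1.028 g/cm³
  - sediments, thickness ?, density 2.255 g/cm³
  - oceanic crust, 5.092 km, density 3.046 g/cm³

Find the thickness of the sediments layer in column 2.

0.588 km

Take the compensation level at the base of the deeper column (depth z_c below the surface of column 1) and equate Σ ρ_i t_i down to z_c; mantle fills any gap and the z_c terms cancel.
Column 1: 39.11×2.716 + (z_c − 39.11)×3.211
Column 2: 4.041×0 + 2.282×1.028 + x×2.255 + 5.092×3.046 + (z_c − 4.041 − 7.374 − x)×3.211
The z_c×3.211 term appears on both sides and cancels. Collect the known terms of each column as K = Σ(ρt)_known − 3.211 × (depth of known layers): K_1 = 106.22276 − 3.211×39.11 = −19.35945; K_2 = 17.856128 − 3.211×(4.041 + 7.374) = −18.797437.
Balance: K_1 = K_2 − x×(3.211 − 2.255), so x = (K_2 − K_1)/(3.211 − 2.255) = 0.562013/0.956 = 0.588 km.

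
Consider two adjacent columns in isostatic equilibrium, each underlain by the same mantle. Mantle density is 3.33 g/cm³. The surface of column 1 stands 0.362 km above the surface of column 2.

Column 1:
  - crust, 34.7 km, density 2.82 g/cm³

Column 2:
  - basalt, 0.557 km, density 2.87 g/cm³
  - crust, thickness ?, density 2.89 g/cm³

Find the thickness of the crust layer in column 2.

Take the compensation level at the base of the deeper column (depth z_c below the surface of column 1) and equate Σ ρ_i t_i down to z_c; mantle fills any gap and the z_c terms cancel.
Column 1: 34.7×2.82 + (z_c − 34.7)×3.33
Column 2: 0.362×0 + 0.557×2.87 + x×2.89 + (z_c − 0.362 − 0.557 − x)×3.33
The z_c×3.33 term appears on both sides and cancels. Collect the known terms of each column as K = Σ(ρt)_known − 3.33 × (depth of known layers): K_1 = 97.854 − 3.33×34.7 = −17.697; K_2 = 1.59859 − 3.33×(0.362 + 0.557) = −1.46168.
Balance: K_1 = K_2 − x×(3.33 − 2.89), so x = (K_2 − K_1)/(3.33 − 2.89) = 16.2353/0.44 = 36.9 km.

36.9 km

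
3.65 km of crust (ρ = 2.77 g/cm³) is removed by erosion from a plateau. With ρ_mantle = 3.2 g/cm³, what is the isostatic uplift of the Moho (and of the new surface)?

3.16 km

Unloading: uplift u = e ρ_c/ρ_m = 3.65 km × 2.77/3.2 = 3.16 km.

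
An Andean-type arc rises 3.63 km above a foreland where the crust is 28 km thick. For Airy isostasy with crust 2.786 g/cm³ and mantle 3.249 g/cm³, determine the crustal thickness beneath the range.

Root depth r = h ρ_c / (ρ_m − ρ_c) = 3.63 km × 2.786 / 0.463 = 21.84 km.
Total thickness = T + h + r = 28 km + 3.63 km + 21.84 km = 53.5 km.

53.5 km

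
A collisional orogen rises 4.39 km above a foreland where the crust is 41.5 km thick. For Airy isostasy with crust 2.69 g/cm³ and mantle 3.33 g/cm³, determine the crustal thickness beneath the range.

64.3 km

Root depth r = h ρ_c / (ρ_m − ρ_c) = 4.39 km × 2.69 / 0.64 = 18.45 km.
Total thickness = T + h + r = 41.5 km + 4.39 km + 18.45 km = 64.3 km.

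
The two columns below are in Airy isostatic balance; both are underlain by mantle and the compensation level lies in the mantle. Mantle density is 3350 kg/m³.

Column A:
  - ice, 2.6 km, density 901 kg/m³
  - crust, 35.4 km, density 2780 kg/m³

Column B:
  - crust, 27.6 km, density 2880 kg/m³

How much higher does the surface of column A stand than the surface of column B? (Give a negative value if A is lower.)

4.05 km

For any compensation level in the mantle, the mantle terms cancel and isostasy reduces to e = (Σt_A − Σt_B) − (Σ(ρt)_A − Σ(ρt)_B) / ρ_m.
Σt_A = 38 km; Σt_B = 27.6 km; Σ(ρt)_A = 100754.6; Σ(ρt)_B = 79488 (in km·kg/m³).
e = (38 − 27.6) − (100754.6 − 79488) / 3350 = 4.05 km.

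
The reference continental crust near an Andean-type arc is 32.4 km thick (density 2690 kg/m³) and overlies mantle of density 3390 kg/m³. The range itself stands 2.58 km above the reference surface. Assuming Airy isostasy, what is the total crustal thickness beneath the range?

44.9 km

Root depth r = h ρ_c / (ρ_m − ρ_c) = 2.58 km × 2690 / 700 = 9.915 km.
Total thickness = T + h + r = 32.4 km + 2.58 km + 9.915 km = 44.9 km.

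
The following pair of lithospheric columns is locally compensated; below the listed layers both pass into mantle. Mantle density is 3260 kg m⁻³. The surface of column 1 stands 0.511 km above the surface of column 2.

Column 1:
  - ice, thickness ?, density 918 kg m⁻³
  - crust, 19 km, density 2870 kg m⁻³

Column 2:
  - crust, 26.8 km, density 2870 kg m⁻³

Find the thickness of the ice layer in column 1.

2.01 km

Take the compensation level at the base of the deeper column (depth z_c below the surface of column 1) and equate Σ ρ_i t_i down to z_c; mantle fills any gap and the z_c terms cancel.
Column 1: x×918 + 19×2870 + (z_c − 19 − x)×3260
Column 2: 0.511×0 + 26.8×2870 + (z_c − 0.511 − 26.8)×3260
The z_c×3260 term appears on both sides and cancels. Collect the known terms of each column as K = Σ(ρt)_known − 3260 × (depth of known layers): K_1 = 54530 − 3260×19 = −7410; K_2 = 76916 − 3260×(0.511 + 26.8) = −12117.86.
Balance: K_1 − x×(3260 − 918) = K_2, so x = (K_1 − K_2)/(3260 − 918) = 4707.86/2342 = 2.01 km.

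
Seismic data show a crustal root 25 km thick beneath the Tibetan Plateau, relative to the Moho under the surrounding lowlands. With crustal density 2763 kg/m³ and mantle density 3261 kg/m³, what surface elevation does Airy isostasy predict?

4.51 km

For local isostatic compensation: ρ_c h = (ρ_m − ρ_c) r.
h = r (ρ_m − ρ_c) / ρ_c = 25 km × (3261 − 2763) / 2763 = 4.51 km.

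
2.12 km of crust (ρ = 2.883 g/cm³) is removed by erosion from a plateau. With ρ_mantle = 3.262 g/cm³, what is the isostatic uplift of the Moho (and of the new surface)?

1.87 km

Unloading: uplift u = e ρ_c/ρ_m = 2.12 km × 2.883/3.262 = 1.87 km.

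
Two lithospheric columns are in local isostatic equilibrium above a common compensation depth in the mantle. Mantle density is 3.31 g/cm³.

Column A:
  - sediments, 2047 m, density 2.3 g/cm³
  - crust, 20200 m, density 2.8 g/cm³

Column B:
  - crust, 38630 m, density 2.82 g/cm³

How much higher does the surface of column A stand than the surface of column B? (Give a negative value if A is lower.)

For any compensation level in the mantle, the mantle terms cancel and isostasy reduces to e = (Σt_A − Σt_B) − (Σ(ρt)_A − Σ(ρt)_B) / ρ_m.
Σt_A = 22247 m; Σt_B = 38630 m; Σ(ρt)_A = 61268.1; Σ(ρt)_B = 108936.6 (in m·g/cm³).
e = (22247 − 38630) − (61268.1 − 108936.6) / 3.31 = −1980 m.

−1980 m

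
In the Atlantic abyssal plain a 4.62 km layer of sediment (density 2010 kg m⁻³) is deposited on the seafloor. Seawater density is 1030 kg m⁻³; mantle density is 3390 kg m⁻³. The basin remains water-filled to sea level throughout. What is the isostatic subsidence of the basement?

Submarine loading: the sediment displaces seawater, and the subsidence is in turn flooded, so s (ρ_m − ρ_w) = t (ρ_sed − ρ_w).
s = 4.62 km × (2010 − 1030) / (3390 − 1030) = 1.92 km.

1.92 km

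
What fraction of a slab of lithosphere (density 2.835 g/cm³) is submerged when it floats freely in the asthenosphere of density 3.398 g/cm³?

Submerged fraction = ρ_obj/ρ_fluid = 2.835/3.398 = 83.4%.

83.4%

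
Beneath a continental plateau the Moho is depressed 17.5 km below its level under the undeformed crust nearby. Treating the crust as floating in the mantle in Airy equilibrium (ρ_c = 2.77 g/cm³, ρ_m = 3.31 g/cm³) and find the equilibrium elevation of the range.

3.41 km

Equating mass per unit area of the two columns: ρ_c h = (ρ_m − ρ_c) r.
h = r (ρ_m − ρ_c) / ρ_c = 17.5 km × (3.31 − 2.77) / 2.77 = 3.41 km.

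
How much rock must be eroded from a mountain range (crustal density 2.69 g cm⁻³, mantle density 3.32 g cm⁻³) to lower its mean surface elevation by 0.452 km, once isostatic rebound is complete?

Net drop Δ = e − u = e − e ρ_c/ρ_m = e (ρ_m − ρ_c)/ρ_m.
e = Δ ρ_m/(ρ_m − ρ_c) = 0.452 km × 3.32/0.63 = 2.38 km.

2.38 km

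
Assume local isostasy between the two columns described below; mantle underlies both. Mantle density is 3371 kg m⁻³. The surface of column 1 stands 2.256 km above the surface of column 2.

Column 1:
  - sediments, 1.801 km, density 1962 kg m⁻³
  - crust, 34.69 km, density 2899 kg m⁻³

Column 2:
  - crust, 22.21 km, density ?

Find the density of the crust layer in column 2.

Take the compensation level at the base of the deeper column (depth z_c below the surface of column 1) and equate Σ ρ_i t_i down to z_c; mantle fills any gap and the z_c terms cancel.
Column 1: 1.801×1962 + 34.69×2899 + (z_c − 36.491)×3371
Column 2: 2.256×0 + 22.21×ρ + (z_c − 2.256 − 22.21)×3371
The z_c×3371 term appears on both sides and cancels. Collect the known terms of each column as K = Σ(ρt)_known − 3371 × (depth of known layers): K_1 = 104099.872 − 3371×36.491 = −18911.289; K_2 = 0 − 3371×(2.256 + 22.21) = −82474.886.
Balance: K_1 = K_2 + 22.21×ρ, so ρ = (K_1 − K_2)/22.21 = 63563.6/22.21 = 2860 kg m⁻³.

2860 kg m⁻³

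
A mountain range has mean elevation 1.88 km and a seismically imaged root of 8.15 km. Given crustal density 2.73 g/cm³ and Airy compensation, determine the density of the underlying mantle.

3.36 g/cm³

Airy balance: ρ_c h = (ρ_m − ρ_c) r → ρ_m = ρ_c (1 + h/r).
ρ_m = 2.73 × (1 + 1.88 km/8.15 km) = 3.36 g/cm³.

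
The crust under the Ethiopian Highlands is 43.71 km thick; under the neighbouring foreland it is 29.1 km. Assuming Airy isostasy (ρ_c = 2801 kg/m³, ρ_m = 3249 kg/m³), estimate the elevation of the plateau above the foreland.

2.01 km

Excess crust Δ = 43.71 km − 29.1 km = 14.61 km, split between elevation h and root r with h + r = Δ.
Airy balance ρ_c h = (ρ_m − ρ_c) r gives r = h ρ_c/(ρ_m − ρ_c), so h (1 + ρ_c/(ρ_m − ρ_c)) = Δ, i.e. h = Δ (ρ_m − ρ_c)/ρ_m.
h = 14.61 km × 448/3249 = 2.01 km.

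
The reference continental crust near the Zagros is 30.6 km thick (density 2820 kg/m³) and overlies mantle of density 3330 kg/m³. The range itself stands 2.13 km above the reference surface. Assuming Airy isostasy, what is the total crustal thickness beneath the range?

44.5 km

Root depth r = h ρ_c / (ρ_m − ρ_c) = 2.13 km × 2820 / 510 = 11.78 km.
Total thickness = T + h + r = 30.6 km + 2.13 km + 11.78 km = 44.5 km.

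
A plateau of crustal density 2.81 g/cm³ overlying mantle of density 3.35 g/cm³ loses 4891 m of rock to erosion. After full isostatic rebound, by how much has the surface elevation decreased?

788 m

Rebound u = e ρ_c/ρ_m = 4891 m × 2.81/3.35 = 4103 m.
Net surface drop = e − u = 4891 m − 4103 m = e (ρ_m − ρ_c)/ρ_m = 788 m.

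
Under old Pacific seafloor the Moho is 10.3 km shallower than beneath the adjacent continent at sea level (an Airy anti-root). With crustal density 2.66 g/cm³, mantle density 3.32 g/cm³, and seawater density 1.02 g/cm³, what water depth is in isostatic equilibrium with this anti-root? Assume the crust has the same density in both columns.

Replacing a thickness d of crust by seawater at the top must be balanced by replacing crust with mantle at the base: d (ρ_c − ρ_w) = a (ρ_m − ρ_c).
d = a (ρ_m − ρ_c)/(ρ_c − ρ_w) = 10.3 km × 0.66/1.64 = 4.15 km.

4.15 km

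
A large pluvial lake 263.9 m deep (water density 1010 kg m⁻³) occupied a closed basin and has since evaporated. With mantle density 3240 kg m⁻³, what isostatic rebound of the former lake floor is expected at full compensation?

82.3 m

u = d ρ_w/ρ_m = 263.9 m × 1010/3240 = 82.3 m.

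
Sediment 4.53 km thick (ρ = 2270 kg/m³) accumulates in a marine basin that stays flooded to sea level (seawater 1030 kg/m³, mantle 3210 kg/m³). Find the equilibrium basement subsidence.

Submarine loading: the sediment displaces seawater, and the subsidence is in turn flooded, so s (ρ_m − ρ_w) = t (ρ_sed − ρ_w).
s = 4.53 km × (2270 − 1030) / (3210 − 1030) = 2.58 km.

2.58 km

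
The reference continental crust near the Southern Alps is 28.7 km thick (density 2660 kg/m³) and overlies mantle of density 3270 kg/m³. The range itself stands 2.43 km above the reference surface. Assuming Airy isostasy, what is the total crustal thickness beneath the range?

Root depth r = h ρ_c / (ρ_m − ρ_c) = 2.43 km × 2660 / 610 = 10.6 km.
Total thickness = T + h + r = 28.7 km + 2.43 km + 10.6 km = 41.7 km.

41.7 km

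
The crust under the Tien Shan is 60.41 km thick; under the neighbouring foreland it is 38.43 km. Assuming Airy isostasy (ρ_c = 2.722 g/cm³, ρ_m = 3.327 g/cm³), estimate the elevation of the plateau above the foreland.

Excess crust Δ = 60.41 km − 38.43 km = 21.98 km, split between elevation h and root r with h + r = Δ.
Airy balance ρ_c h = (ρ_m − ρ_c) r gives r = h ρ_c/(ρ_m − ρ_c), so h (1 + ρ_c/(ρ_m − ρ_c)) = Δ, i.e. h = Δ (ρ_m − ρ_c)/ρ_m.
h = 21.98 km × 0.605/3.327 = 4 km.

4 km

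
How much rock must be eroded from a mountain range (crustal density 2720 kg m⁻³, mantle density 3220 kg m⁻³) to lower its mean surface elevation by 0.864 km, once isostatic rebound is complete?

Net drop Δ = e − u = e − e ρ_c/ρ_m = e (ρ_m − ρ_c)/ρ_m.
e = Δ ρ_m/(ρ_m − ρ_c) = 0.864 km × 3220/500 = 5.56 km.

5.56 km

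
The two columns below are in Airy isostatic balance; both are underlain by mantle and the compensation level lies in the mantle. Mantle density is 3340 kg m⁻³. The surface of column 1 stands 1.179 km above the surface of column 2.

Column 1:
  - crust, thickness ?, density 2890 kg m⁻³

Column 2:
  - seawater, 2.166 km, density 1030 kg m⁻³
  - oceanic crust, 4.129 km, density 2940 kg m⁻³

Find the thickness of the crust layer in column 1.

Take the compensation level at the base of the deeper column (depth z_c below the surface of column 1) and equate Σ ρ_i t_i down to z_c; mantle fills any gap and the z_c terms cancel.
Column 1: x×2890 + (z_c − 0 − x)×3340
Column 2: 1.179×0 + 2.166×1030 + 4.129×2940 + (z_c − 1.179 − 6.295)×3340
The z_c×3340 term appears on both sides and cancels. Collect the known terms of each column as K = Σ(ρt)_known − 3340 × (depth of known layers): K_1 = 0 − 3340×0 = 0; K_2 = 14370.24 − 3340×(1.179 + 6.295) = −10592.92.
Balance: K_1 − x×(3340 − 2890) = K_2, so x = (K_1 − K_2)/(3340 − 2890) = 10592.9/450 = 23.5 km.

23.5 km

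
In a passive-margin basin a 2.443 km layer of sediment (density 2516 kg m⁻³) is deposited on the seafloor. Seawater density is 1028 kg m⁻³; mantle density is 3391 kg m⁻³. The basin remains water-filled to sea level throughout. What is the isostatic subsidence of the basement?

1.54 km

Submarine loading: the sediment displaces seawater, and the subsidence is in turn flooded, so s (ρ_m − ρ_w) = t (ρ_sed − ρ_w).
s = 2.443 km × (2516 − 1028) / (3391 − 1028) = 1.54 km.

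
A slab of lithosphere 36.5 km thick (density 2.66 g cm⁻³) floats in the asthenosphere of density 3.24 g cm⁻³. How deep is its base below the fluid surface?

Draft d = t ρ_obj/ρ_fluid = 36.5 km × 2.66/3.24 = 30 km.

30 km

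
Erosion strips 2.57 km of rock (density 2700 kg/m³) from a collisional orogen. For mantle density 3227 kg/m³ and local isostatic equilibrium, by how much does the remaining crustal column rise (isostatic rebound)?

Unloading: uplift u = e ρ_c/ρ_m = 2.57 km × 2700/3227 = 2.15 km.

2.15 km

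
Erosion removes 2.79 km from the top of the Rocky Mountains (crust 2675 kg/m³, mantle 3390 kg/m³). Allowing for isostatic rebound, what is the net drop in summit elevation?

Rebound u = e ρ_c/ρ_m = 2.79 km × 2675/3390 = 2.202 km.
Net surface drop = e − u = 2.79 km − 2.202 km = e (ρ_m − ρ_c)/ρ_m = 0.588 km.

0.588 km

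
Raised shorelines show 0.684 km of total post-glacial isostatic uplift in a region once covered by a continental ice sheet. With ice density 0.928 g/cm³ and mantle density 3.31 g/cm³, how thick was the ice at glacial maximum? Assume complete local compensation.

u = t ρ_ice/ρ_m → t = u ρ_m/ρ_ice = 0.684 km × 3.31/0.928 = 2.44 km.

2.44 km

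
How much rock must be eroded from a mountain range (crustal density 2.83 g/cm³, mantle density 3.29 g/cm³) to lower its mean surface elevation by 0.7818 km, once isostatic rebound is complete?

5.59 km

Net drop Δ = e − u = e − e ρ_c/ρ_m = e (ρ_m − ρ_c)/ρ_m.
e = Δ ρ_m/(ρ_m − ρ_c) = 0.7818 km × 3.29/0.46 = 5.59 km.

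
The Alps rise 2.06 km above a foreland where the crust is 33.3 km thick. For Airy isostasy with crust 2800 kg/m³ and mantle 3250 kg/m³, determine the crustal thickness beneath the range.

Root depth r = h ρ_c / (ρ_m − ρ_c) = 2.06 km × 2800 / 450 = 12.82 km.
Total thickness = T + h + r = 33.3 km + 2.06 km + 12.82 km = 48.2 km.

48.2 km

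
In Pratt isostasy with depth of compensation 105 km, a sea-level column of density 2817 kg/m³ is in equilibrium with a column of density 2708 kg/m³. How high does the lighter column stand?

ρ_ref D = ρ (D + h) → h = D (ρ_ref − ρ)/ρ.
h = 105 km × (2817 − 2708)/2708 = 4.23 km.

4.23 km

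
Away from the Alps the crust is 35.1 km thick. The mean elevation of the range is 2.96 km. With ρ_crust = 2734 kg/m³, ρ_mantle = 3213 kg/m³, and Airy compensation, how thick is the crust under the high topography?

Root depth r = h ρ_c / (ρ_m − ρ_c) = 2.96 km × 2734 / 479 = 16.89 km.
Total thickness = T + h + r = 35.1 km + 2.96 km + 16.89 km = 55 km.

55 km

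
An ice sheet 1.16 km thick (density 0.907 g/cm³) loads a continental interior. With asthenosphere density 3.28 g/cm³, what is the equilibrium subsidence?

0.321 km

Isostatic balance requires: the ice load ρ_ice t is balanced by mantle displaced below, ρ_m s.
s = t ρ_ice / ρ_m = 1.16 km × 0.907/3.28 = 0.321 km.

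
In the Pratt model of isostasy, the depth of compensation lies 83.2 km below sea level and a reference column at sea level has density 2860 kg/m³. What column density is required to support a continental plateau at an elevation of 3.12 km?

2760 kg/m³

Pratt balance: ρ_ref D = ρ (D + h).
ρ = ρ_ref D/(D + h) = 2860 × 83.2 km/(83.2 km + 3.12 km) = 2760 kg/m³.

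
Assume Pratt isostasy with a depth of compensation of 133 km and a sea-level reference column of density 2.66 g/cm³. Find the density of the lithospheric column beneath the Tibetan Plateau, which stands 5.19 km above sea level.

2.56 g/cm³

Pratt balance: ρ_ref D = ρ (D + h).
ρ = ρ_ref D/(D + h) = 2.66 × 133 km/(133 km + 5.19 km) = 2.56 g/cm³.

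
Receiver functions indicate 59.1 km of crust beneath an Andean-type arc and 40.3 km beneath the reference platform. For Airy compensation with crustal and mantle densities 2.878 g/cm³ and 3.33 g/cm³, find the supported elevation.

Excess crust Δ = 59.1 km − 40.3 km = 18.8 km, split between elevation h and root r with h + r = Δ.
Airy balance ρ_c h = (ρ_m − ρ_c) r gives r = h ρ_c/(ρ_m − ρ_c), so h (1 + ρ_c/(ρ_m − ρ_c)) = Δ, i.e. h = Δ (ρ_m − ρ_c)/ρ_m.
h = 18.8 km × 0.452/3.33 = 2.55 km.

2.55 km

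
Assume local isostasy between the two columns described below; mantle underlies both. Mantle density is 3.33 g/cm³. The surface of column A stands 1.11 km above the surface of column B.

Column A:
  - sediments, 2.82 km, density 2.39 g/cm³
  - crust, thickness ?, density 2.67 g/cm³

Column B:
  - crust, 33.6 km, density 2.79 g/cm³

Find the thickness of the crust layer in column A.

Take the compensation level at the base of the deeper column (depth z_c below the surface of column A) and equate Σ ρ_i t_i down to z_c; mantle fills any gap and the z_c terms cancel.
Column A: 2.82×2.39 + x×2.67 + (z_c − 2.82 − x)×3.33
Column B: 1.11×0 + 33.6×2.79 + (z_c − 1.11 − 33.6)×3.33
The z_c×3.33 term appears on both sides and cancels. Collect the known terms of each column as K = Σ(ρt)_known − 3.33 × (depth of known layers): K_A = 6.7398 − 3.33×2.82 = −2.6508; K_B = 93.744 − 3.33×(1.11 + 33.6) = −21.8403.
Balance: K_A − x×(3.33 − 2.67) = K_B, so x = (K_A − K_B)/(3.33 − 2.67) = 19.1895/0.66 = 29.1 km.

29.1 km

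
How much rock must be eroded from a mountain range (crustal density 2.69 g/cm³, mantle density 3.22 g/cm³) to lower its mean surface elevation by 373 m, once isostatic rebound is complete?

Net drop Δ = e − u = e − e ρ_c/ρ_m = e (ρ_m − ρ_c)/ρ_m.
e = Δ ρ_m/(ρ_m − ρ_c) = 373 m × 3.22/0.53 = 2270 m.

2270 m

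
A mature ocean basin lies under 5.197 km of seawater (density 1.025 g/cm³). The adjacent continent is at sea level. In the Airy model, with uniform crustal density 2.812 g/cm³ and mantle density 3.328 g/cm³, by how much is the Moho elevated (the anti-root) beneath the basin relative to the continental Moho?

18 km

For local isostatic compensation: replacing crust with seawater at the top is compensated by replacing crust with mantle at the base: d (ρ_c − ρ_w) = a (ρ_m − ρ_c).
a = d (ρ_c − ρ_w)/(ρ_m − ρ_c) = 5.197 km × 1.787/0.516 = 18 km.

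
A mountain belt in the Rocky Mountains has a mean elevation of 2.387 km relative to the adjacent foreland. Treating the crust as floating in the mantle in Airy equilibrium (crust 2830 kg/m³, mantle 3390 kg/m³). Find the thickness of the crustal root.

By Archimedes' principle applied to the lithosphere: the weight of the topography is balanced by the buoyancy of the root, ρ_c h = (ρ_m − ρ_c) r.
r = h · ρ_c / (ρ_m − ρ_c) = 2.387 km × 2830 / (3390 − 2830) = 12.1 km.

12.1 km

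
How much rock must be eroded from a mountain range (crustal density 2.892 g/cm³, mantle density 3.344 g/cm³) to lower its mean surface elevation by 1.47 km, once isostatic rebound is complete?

Net drop Δ = e − u = e − e ρ_c/ρ_m = e (ρ_m − ρ_c)/ρ_m.
e = Δ ρ_m/(ρ_m − ρ_c) = 1.47 km × 3.344/0.452 = 10.9 km.

10.9 km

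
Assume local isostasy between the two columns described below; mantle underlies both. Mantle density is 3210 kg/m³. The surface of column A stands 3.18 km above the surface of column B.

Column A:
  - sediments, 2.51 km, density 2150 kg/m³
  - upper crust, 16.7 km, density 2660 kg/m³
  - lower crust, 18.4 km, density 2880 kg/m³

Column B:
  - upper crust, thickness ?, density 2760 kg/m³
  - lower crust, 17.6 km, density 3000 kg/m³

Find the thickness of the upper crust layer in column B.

Take the compensation level at the base of the deeper column (depth z_c below the surface of column A) and equate Σ ρ_i t_i down to z_c; mantle fills any gap and the z_c terms cancel.
Column A: 2.51×2150 + 16.7×2660 + 18.4×2880 + (z_c − 37.61)×3210
Column B: 3.18×0 + x×2760 + 17.6×3000 + (z_c − 3.18 − 17.6 − x)×3210
The z_c×3210 term appears on both sides and cancels. Collect the known terms of each column as K = Σ(ρt)_known − 3210 × (depth of known layers): K_A = 102810.5 − 3210×37.61 = −17917.6; K_B = 52800 − 3210×(3.18 + 17.6) = −13903.8.
Balance: K_A = K_B − x×(3210 − 2760), so x = (K_B − K_A)/(3210 − 2760) = 4013.8/450 = 8.92 km.

8.92 km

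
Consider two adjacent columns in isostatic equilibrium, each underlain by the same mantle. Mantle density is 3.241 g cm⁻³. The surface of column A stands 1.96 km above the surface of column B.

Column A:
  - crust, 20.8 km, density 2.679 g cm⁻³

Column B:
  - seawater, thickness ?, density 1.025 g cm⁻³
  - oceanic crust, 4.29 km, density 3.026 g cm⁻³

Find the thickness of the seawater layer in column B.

1.99 km

Take the compensation level at the base of the deeper column (depth z_c below the surface of column A) and equate Σ ρ_i t_i down to z_c; mantle fills any gap and the z_c terms cancel.
Column A: 20.8×2.679 + (z_c − 20.8)×3.241
Column B: 1.96×0 + x×1.025 + 4.29×3.026 + (z_c − 1.96 − 4.29 − x)×3.241
The z_c×3.241 term appears on both sides and cancels. Collect the known terms of each column as K = Σ(ρt)_known − 3.241 × (depth of known layers): K_A = 55.7232 − 3.241×20.8 = −11.6896; K_B = 12.98154 − 3.241×(1.96 + 4.29) = −7.27471.
Balance: K_A = K_B − x×(3.241 − 1.025), so x = (K_B − K_A)/(3.241 − 1.025) = 4.41489/2.216 = 1.99 km.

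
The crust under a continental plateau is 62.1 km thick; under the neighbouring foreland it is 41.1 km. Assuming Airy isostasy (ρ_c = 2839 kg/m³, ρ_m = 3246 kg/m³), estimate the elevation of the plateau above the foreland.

2.63 km

Excess crust Δ = 62.1 km − 41.1 km = 21 km, split between elevation h and root r with h + r = Δ.
Airy balance ρ_c h = (ρ_m − ρ_c) r gives r = h ρ_c/(ρ_m − ρ_c), so h (1 + ρ_c/(ρ_m − ρ_c)) = Δ, i.e. h = Δ (ρ_m − ρ_c)/ρ_m.
h = 21 km × 407/3246 = 2.63 km.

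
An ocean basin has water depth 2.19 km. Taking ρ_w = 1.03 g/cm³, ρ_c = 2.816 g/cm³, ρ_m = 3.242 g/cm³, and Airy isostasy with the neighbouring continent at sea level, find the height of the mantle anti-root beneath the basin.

Equating mass per unit area of the two columns: replacing crust with seawater at the top is compensated by replacing crust with mantle at the base: d (ρ_c − ρ_w) = a (ρ_m − ρ_c).
a = d (ρ_c − ρ_w)/(ρ_m − ρ_c) = 2.19 km × 1.786/0.426 = 9.18 km.

9.18 km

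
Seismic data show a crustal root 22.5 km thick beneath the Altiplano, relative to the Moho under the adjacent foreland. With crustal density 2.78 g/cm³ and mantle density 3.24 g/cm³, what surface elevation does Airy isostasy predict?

3.72 km

In Airy isostatic equilibrium: ρ_c h = (ρ_m − ρ_c) r.
h = r (ρ_m − ρ_c) / ρ_c = 22.5 km × (3.24 − 2.78) / 2.78 = 3.72 km.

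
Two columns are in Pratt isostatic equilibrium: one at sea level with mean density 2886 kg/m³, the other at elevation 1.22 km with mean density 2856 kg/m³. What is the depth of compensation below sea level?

ρ_ref D = ρ (D + h) → D (ρ_ref − ρ) = ρ h.
D = ρ h/(ρ_ref − ρ) = 2856 × 1.22 km/(2886 − 2856) = 116 km.

116 km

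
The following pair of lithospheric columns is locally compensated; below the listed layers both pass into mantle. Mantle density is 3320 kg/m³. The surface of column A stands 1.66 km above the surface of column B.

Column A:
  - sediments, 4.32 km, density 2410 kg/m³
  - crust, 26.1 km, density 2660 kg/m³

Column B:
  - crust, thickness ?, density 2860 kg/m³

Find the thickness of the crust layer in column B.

Take the compensation level at the base of the deeper column (depth z_c below the surface of column A) and equate Σ ρ_i t_i down to z_c; mantle fills any gap and the z_c terms cancel.
Column A: 4.32×2410 + 26.1×2660 + (z_c − 30.42)×3320
Column B: 1.66×0 + x×2860 + (z_c − 1.66 − 0 − x)×3320
The z_c×3320 term appears on both sides and cancels. Collect the known terms of each column as K = Σ(ρt)_known − 3320 × (depth of known layers): K_A = 79837.2 − 3320×30.42 = −21157.2; K_B = 0 − 3320×(1.66 + 0) = −5511.2.
Balance: K_A = K_B − x×(3320 − 2860), so x = (K_B − K_A)/(3320 − 2860) = 15646/460 = 34 km.

34 km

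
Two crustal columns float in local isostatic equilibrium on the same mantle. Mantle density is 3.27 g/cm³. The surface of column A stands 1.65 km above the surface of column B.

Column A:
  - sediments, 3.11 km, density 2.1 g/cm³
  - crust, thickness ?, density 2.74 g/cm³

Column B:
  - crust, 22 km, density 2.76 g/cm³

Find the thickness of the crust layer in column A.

24.5 km

Take the compensation level at the base of the deeper column (depth z_c below the surface of column A) and equate Σ ρ_i t_i down to z_c; mantle fills any gap and the z_c terms cancel.
Column A: 3.11×2.1 + x×2.74 + (z_c − 3.11 − x)×3.27
Column B: 1.65×0 + 22×2.76 + (z_c − 1.65 − 22)×3.27
The z_c×3.27 term appears on both sides and cancels. Collect the known terms of each column as K = Σ(ρt)_known − 3.27 × (depth of known layers): K_A = 6.531 − 3.27×3.11 = −3.6387; K_B = 60.72 − 3.27×(1.65 + 22) = −16.6155.
Balance: K_A − x×(3.27 − 2.74) = K_B, so x = (K_A − K_B)/(3.27 − 2.74) = 12.9768/0.53 = 24.5 km.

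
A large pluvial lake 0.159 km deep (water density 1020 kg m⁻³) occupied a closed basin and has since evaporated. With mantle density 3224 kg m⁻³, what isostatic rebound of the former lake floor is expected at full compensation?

u = d ρ_w/ρ_m = 0.159 km × 1020/3224 = 0.0503 km.

0.0503 km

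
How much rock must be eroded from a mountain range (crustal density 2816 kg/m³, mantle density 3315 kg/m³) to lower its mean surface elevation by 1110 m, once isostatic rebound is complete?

7370 m

Net drop Δ = e − u = e − e ρ_c/ρ_m = e (ρ_m − ρ_c)/ρ_m.
e = Δ ρ_m/(ρ_m − ρ_c) = 1110 m × 3315/499 = 7370 m.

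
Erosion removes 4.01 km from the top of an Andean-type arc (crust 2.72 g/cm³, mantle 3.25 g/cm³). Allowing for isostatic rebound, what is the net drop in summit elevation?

0.654 km

Rebound u = e ρ_c/ρ_m = 4.01 km × 2.72/3.25 = 3.356 km.
Net surface drop = e − u = 4.01 km − 3.356 km = e (ρ_m − ρ_c)/ρ_m = 0.654 km.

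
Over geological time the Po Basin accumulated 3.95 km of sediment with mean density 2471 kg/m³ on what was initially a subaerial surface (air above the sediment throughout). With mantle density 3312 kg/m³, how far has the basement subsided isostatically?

Subaerial load: s = t ρ_sed / ρ_m = 3.95 km × 2471/3312 = 2.95 km.

2.95 km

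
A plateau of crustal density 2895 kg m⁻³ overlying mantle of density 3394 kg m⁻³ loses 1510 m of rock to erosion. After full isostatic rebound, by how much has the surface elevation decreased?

Rebound u = e ρ_c/ρ_m = 1510 m × 2895/3394 = 1288 m.
Net surface drop = e − u = 1510 m − 1288 m = e (ρ_m − ρ_c)/ρ_m = 222 m.

222 m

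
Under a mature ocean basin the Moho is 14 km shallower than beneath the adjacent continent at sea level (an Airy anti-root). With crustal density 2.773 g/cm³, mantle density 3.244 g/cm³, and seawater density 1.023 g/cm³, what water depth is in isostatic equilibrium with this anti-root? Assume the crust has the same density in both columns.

Replacing a thickness d of crust by seawater at the top must be balanced by replacing crust with mantle at the base: d (ρ_c − ρ_w) = a (ρ_m − ρ_c).
d = a (ρ_m − ρ_c)/(ρ_c − ρ_w) = 14 km × 0.471/1.75 = 3.77 km.

3.77 km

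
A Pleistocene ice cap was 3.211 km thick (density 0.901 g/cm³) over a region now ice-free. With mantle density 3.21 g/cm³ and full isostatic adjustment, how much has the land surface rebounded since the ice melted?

Removing the load lets mantle flow back in; uplift u satisfies ρ_ice t = ρ_m u.
u = t ρ_ice/ρ_m = 3.211 km × 0.901/3.21 = 0.901 km.

0.901 km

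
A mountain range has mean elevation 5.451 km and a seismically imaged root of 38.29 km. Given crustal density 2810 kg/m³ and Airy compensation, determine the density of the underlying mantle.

Airy balance: ρ_c h = (ρ_m − ρ_c) r → ρ_m = ρ_c (1 + h/r).
ρ_m = 2810 × (1 + 5.451 km/38.29 km) = 3210 kg/m³.

3210 kg/m³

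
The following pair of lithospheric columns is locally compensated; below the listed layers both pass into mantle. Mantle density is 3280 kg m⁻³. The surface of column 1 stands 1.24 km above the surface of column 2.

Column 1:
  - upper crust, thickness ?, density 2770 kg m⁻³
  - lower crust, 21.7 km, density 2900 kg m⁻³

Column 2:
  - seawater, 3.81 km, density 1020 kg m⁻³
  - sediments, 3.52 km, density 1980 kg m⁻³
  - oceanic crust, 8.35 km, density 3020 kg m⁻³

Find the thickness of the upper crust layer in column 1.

Take the compensation level at the base of the deeper column (depth z_c below the surface of column 1) and equate Σ ρ_i t_i down to z_c; mantle fills any gap and the z_c terms cancel.
Column 1: x×2770 + 21.7×2900 + (z_c − 21.7 − x)×3280
Column 2: 1.24×0 + 3.81×1020 + 3.52×1980 + 8.35×3020 + (z_c − 1.24 − 15.68)×3280
The z_c×3280 term appears on both sides and cancels. Collect the known terms of each column as K = Σ(ρt)_known − 3280 × (depth of known layers): K_1 = 62930 − 3280×21.7 = −8246; K_2 = 36072.8 − 3280×(1.24 + 15.68) = −19424.8.
Balance: K_1 − x×(3280 − 2770) = K_2, so x = (K_1 − K_2)/(3280 − 2770) = 11178.8/510 = 21.9 km.

21.9 km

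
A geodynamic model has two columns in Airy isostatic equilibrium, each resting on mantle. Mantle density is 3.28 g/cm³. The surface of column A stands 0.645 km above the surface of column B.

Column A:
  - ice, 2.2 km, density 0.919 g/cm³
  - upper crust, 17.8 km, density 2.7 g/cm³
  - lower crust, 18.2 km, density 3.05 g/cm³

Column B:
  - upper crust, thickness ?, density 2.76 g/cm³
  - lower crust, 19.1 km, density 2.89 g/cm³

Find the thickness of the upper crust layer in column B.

Take the compensation level at the base of the deeper column (depth z_c below the surface of column A) and equate Σ ρ_i t_i down to z_c; mantle fills any gap and the z_c terms cancel.
Column A: 2.2×0.919 + 17.8×2.7 + 18.2×3.05 + (z_c − 38.2)×3.28
Column B: 0.645×0 + x×2.76 + 19.1×2.89 + (z_c − 0.645 − 19.1 − x)×3.28
The z_c×3.28 term appears on both sides and cancels. Collect the known terms of each column as K = Σ(ρt)_known − 3.28 × (depth of known layers): K_A = 105.5918 − 3.28×38.2 = −19.7042; K_B = 55.199 − 3.28×(0.645 + 19.1) = −9.5646.
Balance: K_A = K_B − x×(3.28 − 2.76), so x = (K_B − K_A)/(3.28 − 2.76) = 10.1396/0.52 = 19.5 km.

19.5 km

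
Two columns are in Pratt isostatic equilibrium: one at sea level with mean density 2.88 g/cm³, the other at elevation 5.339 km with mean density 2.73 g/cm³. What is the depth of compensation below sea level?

97.2 km

ρ_ref D = ρ (D + h) → D (ρ_ref − ρ) = ρ h.
D = ρ h/(ρ_ref − ρ) = 2.73 × 5.339 km/(2.88 − 2.73) = 97.2 km.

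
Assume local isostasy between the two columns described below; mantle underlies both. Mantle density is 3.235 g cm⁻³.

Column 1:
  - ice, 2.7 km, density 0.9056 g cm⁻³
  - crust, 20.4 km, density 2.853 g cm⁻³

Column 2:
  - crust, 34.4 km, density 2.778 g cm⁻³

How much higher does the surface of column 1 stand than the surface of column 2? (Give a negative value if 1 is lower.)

−0.507 km

For any compensation level in the mantle, the mantle terms cancel and isostasy reduces to e = (Σt_1 − Σt_2) − (Σ(ρt)_1 − Σ(ρt)_2) / ρ_m.
Σt_1 = 23.1 km; Σt_2 = 34.4 km; Σ(ρt)_1 = 60.64632; Σ(ρt)_2 = 95.5632 (in km·g cm⁻³).
e = (23.1 − 34.4) − (60.64632 − 95.5632) / 3.235 = −0.507 km.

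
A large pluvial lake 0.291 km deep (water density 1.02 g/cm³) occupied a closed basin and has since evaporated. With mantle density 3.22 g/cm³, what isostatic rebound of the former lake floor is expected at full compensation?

u = d ρ_w/ρ_m = 0.291 km × 1.02/3.22 = 0.0922 km.

0.0922 km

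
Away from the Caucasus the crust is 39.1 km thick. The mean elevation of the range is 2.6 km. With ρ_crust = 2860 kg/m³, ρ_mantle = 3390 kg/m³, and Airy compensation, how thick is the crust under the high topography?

Root depth r = h ρ_c / (ρ_m − ρ_c) = 2.6 km × 2860 / 530 = 14.03 km.
Total thickness = T + h + r = 39.1 km + 2.6 km + 14.03 km = 55.7 km.

55.7 km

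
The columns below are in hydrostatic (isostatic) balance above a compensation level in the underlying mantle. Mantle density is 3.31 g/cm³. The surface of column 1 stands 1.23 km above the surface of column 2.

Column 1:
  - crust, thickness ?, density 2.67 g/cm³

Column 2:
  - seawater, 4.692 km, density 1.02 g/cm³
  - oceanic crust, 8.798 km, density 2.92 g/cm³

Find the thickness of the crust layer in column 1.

Take the compensation level at the base of the deeper column (depth z_c below the surface of column 1) and equate Σ ρ_i t_i down to z_c; mantle fills any gap and the z_c terms cancel.
Column 1: x×2.67 + (z_c − 0 − x)×3.31
Column 2: 1.23×0 + 4.692×1.02 + 8.798×2.92 + (z_c − 1.23 − 13.49)×3.31
The z_c×3.31 term appears on both sides and cancels. Collect the known terms of each column as K = Σ(ρt)_known − 3.31 × (depth of known layers): K_1 = 0 − 3.31×0 = 0; K_2 = 30.476 − 3.31×(1.23 + 13.49) = −18.2472.
Balance: K_1 − x×(3.31 − 2.67) = K_2, so x = (K_1 − K_2)/(3.31 − 2.67) = 18.2472/0.64 = 28.5 km.

28.5 km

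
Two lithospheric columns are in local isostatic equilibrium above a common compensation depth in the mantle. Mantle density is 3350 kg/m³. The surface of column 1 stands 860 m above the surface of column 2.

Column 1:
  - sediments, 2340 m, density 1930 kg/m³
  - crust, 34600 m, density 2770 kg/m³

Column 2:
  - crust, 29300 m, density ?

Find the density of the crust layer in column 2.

Take the compensation level at the base of the deeper column (depth z_c below the surface of column 1) and equate Σ ρ_i t_i down to z_c; mantle fills any gap and the z_c terms cancel.
Column 1: 2340×1930 + 34600×2770 + (z_c − 36940)×3350
Column 2: 860×0 + 29300×ρ + (z_c − 860 − 29300)×3350
The z_c×3350 term appears on both sides and cancels. Collect the known terms of each column as K = Σ(ρt)_known − 3350 × (depth of known layers): K_1 = 100358200 − 3350×36940 = −23390800; K_2 = 0 − 3350×(860 + 29300) = −101036000.
Balance: K_1 = K_2 + 29300×ρ, so ρ = (K_1 − K_2)/29300 = 77645200/29300 = 2650 kg/m³.

2650 kg/m³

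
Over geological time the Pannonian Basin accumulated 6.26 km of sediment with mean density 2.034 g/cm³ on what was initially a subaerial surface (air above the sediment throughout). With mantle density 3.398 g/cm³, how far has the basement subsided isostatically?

3.75 km

Subaerial load: s = t ρ_sed / ρ_m = 6.26 km × 2.034/3.398 = 3.75 km.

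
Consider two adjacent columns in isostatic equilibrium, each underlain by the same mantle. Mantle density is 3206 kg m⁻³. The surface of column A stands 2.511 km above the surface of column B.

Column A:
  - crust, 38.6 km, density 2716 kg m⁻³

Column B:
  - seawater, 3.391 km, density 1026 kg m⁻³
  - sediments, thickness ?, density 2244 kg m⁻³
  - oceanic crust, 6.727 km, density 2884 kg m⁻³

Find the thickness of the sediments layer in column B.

1.36 km

Take the compensation level at the base of the deeper column (depth z_c below the surface of column A) and equate Σ ρ_i t_i down to z_c; mantle fills any gap and the z_c terms cancel.
Column A: 38.6×2716 + (z_c − 38.6)×3206
Column B: 2.511×0 + 3.391×1026 + x×2244 + 6.727×2884 + (z_c − 2.511 − 10.118 − x)×3206
The z_c×3206 term appears on both sides and cancels. Collect the known terms of each column as K = Σ(ρt)_known − 3206 × (depth of known layers): K_A = 104837.6 − 3206×38.6 = −18914; K_B = 22879.834 − 3206×(2.511 + 10.118) = −17608.74.
Balance: K_A = K_B − x×(3206 − 2244), so x = (K_B − K_A)/(3206 − 2244) = 1305.26/962 = 1.36 km.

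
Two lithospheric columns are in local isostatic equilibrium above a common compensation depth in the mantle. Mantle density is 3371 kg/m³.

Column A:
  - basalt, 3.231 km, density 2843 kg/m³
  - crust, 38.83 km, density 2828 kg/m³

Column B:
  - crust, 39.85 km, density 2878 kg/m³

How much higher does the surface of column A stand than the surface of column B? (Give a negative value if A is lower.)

0.933 km

For any compensation level in the mantle, the mantle terms cancel and isostasy reduces to e = (Σt_A − Σt_B) − (Σ(ρt)_A − Σ(ρt)_B) / ρ_m.
Σt_A = 42.061 km; Σt_B = 39.85 km; Σ(ρt)_A = 118996.973; Σ(ρt)_B = 114688.3 (in km·kg/m³).
e = (42.061 − 39.85) − (118996.973 − 114688.3) / 3371 = 0.933 km.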